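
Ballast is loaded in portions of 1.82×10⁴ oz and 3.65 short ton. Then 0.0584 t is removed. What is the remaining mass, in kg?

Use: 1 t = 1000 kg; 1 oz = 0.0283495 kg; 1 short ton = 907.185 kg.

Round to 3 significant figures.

1.82×10⁴ oz × 0.0283495 = 515.961 kg
3.65 short ton × 907.185 = 3311.23 kg
0.0584 t × 1000 = 58.4 kg
Result: 515.961 + 3311.23 − 58.4 = 3768.79 kg

3770 kg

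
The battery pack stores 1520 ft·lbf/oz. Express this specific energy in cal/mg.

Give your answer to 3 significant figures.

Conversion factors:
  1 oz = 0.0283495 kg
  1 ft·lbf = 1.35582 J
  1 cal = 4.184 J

0.0174 cal/mg

1520 ft·lbf/oz × 1.35582 J/ft·lbf ÷ 0.0283495 kg/oz = 72694.3 J/kg
72694.3 J/kg ÷ 4.184 J/cal × 10⁻⁶ kg/mg = 0.0173744 cal/mg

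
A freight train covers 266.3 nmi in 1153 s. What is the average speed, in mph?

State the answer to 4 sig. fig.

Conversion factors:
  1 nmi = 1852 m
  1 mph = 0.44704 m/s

266.3 nmi × 1852 = 493188 m
v = d / t = 493188 m / 1153 s = 427.743 m/s
427.743 m/s ÷ (0.44704 m/s/mph) = 956.834 mph

956.8 mph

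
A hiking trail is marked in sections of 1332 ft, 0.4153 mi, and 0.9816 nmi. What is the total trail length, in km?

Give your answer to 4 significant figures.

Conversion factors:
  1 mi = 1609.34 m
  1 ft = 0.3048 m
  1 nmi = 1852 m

1332 ft × 0.3048 = 405.994 m
0.4153 mi × 1609.34 = 668.359 m
0.9816 nmi × 1852 = 1817.92 m
Total: 405.994 + 668.359 + 1817.92 = 2892.27 m
In km: 2892.27 / 1000 = 2.89227 km

2.892 km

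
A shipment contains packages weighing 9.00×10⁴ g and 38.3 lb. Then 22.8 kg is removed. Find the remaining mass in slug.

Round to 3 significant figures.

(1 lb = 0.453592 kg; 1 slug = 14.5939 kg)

5.80 slug

9.00×10⁴ g × 0.001 = 90 kg
38.3 lb × 0.453592 = 17.3726 kg
22.8 kg (already kg)
Result: 90 + 17.3726 − 22.8 = 84.5726 kg
In slug: 84.5726 / 14.5939 = 5.79507 slug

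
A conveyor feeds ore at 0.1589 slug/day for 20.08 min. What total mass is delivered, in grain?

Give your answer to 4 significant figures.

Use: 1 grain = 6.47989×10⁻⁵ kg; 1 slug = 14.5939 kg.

0.1589 slug/day → 2.68399×10⁻⁵ kg/s
20.08 min → 1204.8 s
m = ṁ × t = 2.68399×10⁻⁵ × 1204.8 = 0.0323367 kg
In grain: 0.0323367 / 6.47989×10⁻⁵ = 499.032 grain

499.0 grain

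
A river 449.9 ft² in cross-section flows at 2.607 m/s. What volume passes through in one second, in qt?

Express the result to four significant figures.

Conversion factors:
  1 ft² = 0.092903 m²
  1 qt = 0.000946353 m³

1.151×10⁵ qt

449.9 ft² × 0.092903 → 41.7971 m²
V = v × A × t = 2.607 m/s × 41.7971 m² × 1 s = 108.965 m³
108.965 m³ ÷ (0.000946353 m³/qt) = 115142 qt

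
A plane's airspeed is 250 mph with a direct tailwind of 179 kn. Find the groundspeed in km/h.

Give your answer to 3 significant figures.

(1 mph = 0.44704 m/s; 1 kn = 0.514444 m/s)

250 mph × 0.44704 → 111.76 m/s
179 kn × 0.514444 → 92.0855 m/s
Combined: 111.76 + 92.0855 = 203.846 m/s
In km/h: 203.846 / (1/3.6) = 733.846 km/h

734 km/h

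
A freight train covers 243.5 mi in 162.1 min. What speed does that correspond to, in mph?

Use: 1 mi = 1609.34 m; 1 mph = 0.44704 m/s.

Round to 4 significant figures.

90.13 mph

243.5 mi × 1609.34 → 391874 m
162.1 min × 60 → 9726 s
v = d / t = 391874 m / 9726 s = 40.2914 m/s
40.2914 m/s ÷ (0.44704 m/s/mph) = 90.1293 mph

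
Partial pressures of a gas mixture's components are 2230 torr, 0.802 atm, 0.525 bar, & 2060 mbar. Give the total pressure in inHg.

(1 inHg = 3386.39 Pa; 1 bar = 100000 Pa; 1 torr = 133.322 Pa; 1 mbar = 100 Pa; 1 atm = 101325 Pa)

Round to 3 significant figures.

2230 torr × 133.322 → 297308 Pa
0.802 atm × 101325 → 81262.7 Pa
0.525 bar × 100000 → 52500 Pa
2060 mbar × 100 → 206000 Pa
Combined: 297308 + 81262.7 + 52500 + 206000 = 637071 Pa
In inHg: 637071 / 3386.39 = 188.127 inHg

188 inHg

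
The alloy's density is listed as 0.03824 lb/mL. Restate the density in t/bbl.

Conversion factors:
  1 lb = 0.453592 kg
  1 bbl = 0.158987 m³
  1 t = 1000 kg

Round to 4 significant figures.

2.758 t/bbl

0.03824 lb/mL × 0.453592 kg/lb ÷ 10⁻⁶ m³/mL = 17345.4 kg/m³
17345.4 kg/m³ ÷ 1000 kg/t × 0.158987 m³/bbl = 2.75769 t/bbl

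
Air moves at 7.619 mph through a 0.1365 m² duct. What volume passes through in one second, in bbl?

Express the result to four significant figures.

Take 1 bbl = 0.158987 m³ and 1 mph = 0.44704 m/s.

7.619 mph × 0.44704 → 3.406 m/s
V = v × A × t = 3.406 m/s × 0.1365 m² × 1 s = 0.464919 m³
0.464919 m³ ÷ (0.158987 m³/bbl) = 2.92426 bbl

2.924 bbl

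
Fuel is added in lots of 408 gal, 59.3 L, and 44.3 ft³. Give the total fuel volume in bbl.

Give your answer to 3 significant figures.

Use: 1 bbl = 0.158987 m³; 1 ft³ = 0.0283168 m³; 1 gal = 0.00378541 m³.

408 gal × 0.00378541 = 1.54445 m³
59.3 L × 0.001 = 0.0593 m³
44.3 ft³ × 0.0283168 = 1.25443 m³
Combined: 1.54445 + 0.0593 + 1.25443 = 2.85818 m³
In bbl: 2.85818 / 0.158987 = 17.9774 bbl

18.0 bbl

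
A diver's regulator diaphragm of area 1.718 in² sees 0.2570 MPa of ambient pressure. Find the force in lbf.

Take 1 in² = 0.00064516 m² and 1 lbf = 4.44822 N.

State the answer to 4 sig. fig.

64.04 lbf

0.2570 MPa × 1000000 = 257000 Pa
1.718 in² × 0.00064516 = 0.00110838 m²
F = P × A = 257000 Pa × 0.00110838 m² = 284.854 N
284.854 N ÷ (4.44822 N/lbf) = 64.0377 lbf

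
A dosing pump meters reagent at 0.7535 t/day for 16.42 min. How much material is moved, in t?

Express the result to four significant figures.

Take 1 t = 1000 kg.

0.008592 t

0.7535 t/day → 0.00872106 kg/s
16.42 min → 985.2 s
m = ṁ × t = 0.00872106 × 985.2 = 8.59199 kg
In t: 8.59199 / 1000 = 0.00859199 t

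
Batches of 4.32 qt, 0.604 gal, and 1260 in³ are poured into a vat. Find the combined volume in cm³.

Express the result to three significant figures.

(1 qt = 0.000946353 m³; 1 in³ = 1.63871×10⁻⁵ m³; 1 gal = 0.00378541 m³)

2.70×10⁴ cm³

4.32 qt × 0.000946353 = 0.00408824 m³
0.604 gal × 0.00378541 = 0.00228639 m³
1260 in³ × 1.63871×10⁻⁵ = 0.0206477 m³
Sum: 0.00408824 + 0.00228639 + 0.0206477 = 0.0270223 m³
In cm³: 0.0270223 / 10⁻⁶ = 27022.3 cm³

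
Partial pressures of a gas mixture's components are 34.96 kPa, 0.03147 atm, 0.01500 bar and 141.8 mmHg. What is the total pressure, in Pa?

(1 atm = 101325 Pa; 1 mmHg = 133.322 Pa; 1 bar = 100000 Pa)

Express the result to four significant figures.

34.96 kPa × 1000 = 34960 Pa
0.03147 atm × 101325 = 3188.7 Pa
0.01500 bar × 100000 = 1500 Pa
141.8 mmHg × 133.322 = 18905.1 Pa
Combined: 34960 + 3188.7 + 1500 + 18905.1 = 58553.8 Pa

5.855×10⁴ Pa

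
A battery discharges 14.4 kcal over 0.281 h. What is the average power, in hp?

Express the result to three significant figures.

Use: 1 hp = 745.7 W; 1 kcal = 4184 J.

14.4 kcal × 4184 = 60249.6 J
0.281 h × 3600 = 1011.6 s
P = E / t = 60249.6 J / 1011.6 s = 59.5587 W
59.5587 W ÷ (745.7 W/hp) = 0.0798695 hp

0.0799 hp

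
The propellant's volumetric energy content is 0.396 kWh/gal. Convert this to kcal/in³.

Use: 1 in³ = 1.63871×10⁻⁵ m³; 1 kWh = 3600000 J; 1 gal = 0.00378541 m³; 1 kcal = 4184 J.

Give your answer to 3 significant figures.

1.48 kcal/in³

0.396 kWh/gal × 3600000 J/kWh ÷ 0.00378541 m³/gal = 3.76604×10⁸ J/m³
3.76604×10⁸ J/m³ ÷ 4184 J/kcal × 1.63871×10⁻⁵ m³/in³ = 1.47501 kcal/in³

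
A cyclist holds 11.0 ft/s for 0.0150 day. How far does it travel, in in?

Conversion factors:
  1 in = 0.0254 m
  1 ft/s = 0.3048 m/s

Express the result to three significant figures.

11.0 ft/s × 0.3048 → 3.3528 m/s
0.0150 day × 86400 → 1296 s
d = v × t = 3.3528 m/s × 1296 s = 4345.23 m
4345.23 m ÷ (0.0254 m/in) = 171072 in

1.71×10⁵ in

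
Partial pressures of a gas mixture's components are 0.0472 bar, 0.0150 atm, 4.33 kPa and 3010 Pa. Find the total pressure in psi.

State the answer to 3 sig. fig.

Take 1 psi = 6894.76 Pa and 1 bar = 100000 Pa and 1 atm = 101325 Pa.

0.0472 bar × 100000 → 4720 Pa
0.0150 atm × 101325 → 1519.88 Pa
4.33 kPa × 1000 → 4330 Pa
3010 Pa (already Pa)
Total: 4720 + 1519.88 + 4330 + 3010 = 13579.9 Pa
In psi: 13579.9 / 6894.76 = 1.9696 psi

1.97 psi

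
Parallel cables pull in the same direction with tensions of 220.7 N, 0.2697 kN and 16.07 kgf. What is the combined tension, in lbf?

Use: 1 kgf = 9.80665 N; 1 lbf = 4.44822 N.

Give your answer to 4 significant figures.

145.7 lbf

220.7 N (already N)
0.2697 kN × 1000 = 269.7 N
16.07 kgf × 9.80665 = 157.593 N
Total: 220.7 + 269.7 + 157.593 = 647.993 N
In lbf: 647.993 / 4.44822 = 145.675 lbf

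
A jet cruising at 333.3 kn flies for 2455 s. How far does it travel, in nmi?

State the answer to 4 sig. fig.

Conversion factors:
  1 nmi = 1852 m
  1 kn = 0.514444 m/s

333.3 kn × 0.514444 = 171.464 m/s
d = v × t = 171.464 m/s × 2455 s = 420944 m
420944 m ÷ (1852 m/nmi) = 227.292 nmi

227.3 nmi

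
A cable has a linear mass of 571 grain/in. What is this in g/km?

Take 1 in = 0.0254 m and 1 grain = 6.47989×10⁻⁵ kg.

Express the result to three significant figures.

571 grain/in × 6.47989×10⁻⁵ kg/grain ÷ 0.0254 m/in = 1.4567 kg/m
1.4567 kg/m ÷ 0.001 kg/g × 1000 m/km = 1.4567×10⁶ g/km

1.46×10⁶ g/km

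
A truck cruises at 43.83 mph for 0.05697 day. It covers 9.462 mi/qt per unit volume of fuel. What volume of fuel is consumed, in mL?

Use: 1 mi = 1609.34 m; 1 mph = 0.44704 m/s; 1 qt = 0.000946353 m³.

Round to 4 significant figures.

5994 mL

43.83 mph → 19.5938 m/s
0.05697 day → 4922.21 s
d = v × t = 19.5938 × 4922.21 = 96444.8 m
9.462 mi/qt → 1.60908×10⁷ m/m³
V = d / (distance per unit fuel) = 96444.8 / 1.60908×10⁷ = 0.00599379 m³
In mL: 0.00599379 / 10⁻⁶ = 5993.79 mL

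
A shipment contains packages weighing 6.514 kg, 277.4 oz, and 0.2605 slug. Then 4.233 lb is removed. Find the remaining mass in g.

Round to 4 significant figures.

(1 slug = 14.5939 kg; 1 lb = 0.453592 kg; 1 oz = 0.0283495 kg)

1.626×10⁴ g

6.514 kg (already kg)
277.4 oz × 0.0283495 = 7.86415 kg
0.2605 slug × 14.5939 = 3.80171 kg
4.233 lb × 0.453592 = 1.92005 kg
Result: 6.514 + 7.86415 + 3.80171 − 1.92005 = 16.2598 kg
In g: 16.2598 / 0.001 = 16259.8 g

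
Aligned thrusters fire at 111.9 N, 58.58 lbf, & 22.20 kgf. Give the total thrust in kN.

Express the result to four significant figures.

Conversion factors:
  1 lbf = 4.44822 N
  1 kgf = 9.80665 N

111.9 N (already N)
58.58 lbf × 4.44822 = 260.577 N
22.20 kgf × 9.80665 = 217.708 N
Total: 111.9 + 260.577 + 217.708 = 590.185 N
In kN: 590.185 / 1000 = 0.590185 kN

0.5902 kN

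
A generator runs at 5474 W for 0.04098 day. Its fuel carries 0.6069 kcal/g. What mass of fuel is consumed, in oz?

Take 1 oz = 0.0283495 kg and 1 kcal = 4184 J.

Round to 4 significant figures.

269.2 oz

0.04098 day → 3540.67 s
E = P × t = 5474 × 3540.67 = 1.93816×10⁷ J
0.6069 kcal/g → 2.53927×10⁶ J/kg
m = E / e_s = 1.93816×10⁷ / 2.53927×10⁶ = 7.63274 kg
In oz: 7.63274 / 0.0283495 = 269.237 oz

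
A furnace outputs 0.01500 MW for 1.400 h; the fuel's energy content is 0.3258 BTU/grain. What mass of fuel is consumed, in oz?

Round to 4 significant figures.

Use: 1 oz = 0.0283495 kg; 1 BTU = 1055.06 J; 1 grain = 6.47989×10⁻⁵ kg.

502.7 oz

0.01500 MW → 15000 W
1.400 h → 5040 s
E = P × t = 15000 × 5040 = 7.56×10⁷ J
0.3258 BTU/grain → 5.3047×10⁶ J/kg
m = E / e_s = 7.56×10⁷ / 5.3047×10⁶ = 14.2515 kg
In oz: 14.2515 / 0.0283495 = 502.707 oz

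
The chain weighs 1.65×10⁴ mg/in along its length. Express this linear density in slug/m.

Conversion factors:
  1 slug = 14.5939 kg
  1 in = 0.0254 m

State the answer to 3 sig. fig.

0.0445 slug/m

1.65×10⁴ mg/in × 10⁻⁶ kg/mg ÷ 0.0254 m/in = 0.649606 kg/m
0.649606 kg/m ÷ 14.5939 kg/slug = 0.0445122 slug/m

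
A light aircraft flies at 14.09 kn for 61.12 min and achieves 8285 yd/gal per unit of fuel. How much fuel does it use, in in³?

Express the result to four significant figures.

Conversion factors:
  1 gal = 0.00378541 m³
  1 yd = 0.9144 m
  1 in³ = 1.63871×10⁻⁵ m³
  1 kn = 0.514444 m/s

810.5 in³

14.09 kn → 7.24852 m/s
61.12 min → 3667.2 s
d = v × t = 7.24852 × 3667.2 = 26581.8 m
8285 yd/gal → 2.00132×10⁶ m/m³
V = d / (distance per unit fuel) = 26581.8 / 2.00132×10⁶ = 0.0132821 m³
In in³: 0.0132821 / 1.63871×10⁻⁵ = 810.522 in³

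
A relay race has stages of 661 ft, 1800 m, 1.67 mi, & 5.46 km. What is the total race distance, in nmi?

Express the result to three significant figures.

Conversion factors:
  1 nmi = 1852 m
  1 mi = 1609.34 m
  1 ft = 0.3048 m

661 ft × 0.3048 → 201.473 m
1800 m (already m)
1.67 mi × 1609.34 → 2687.6 m
5.46 km × 1000 → 5460 m
Total: 201.473 + 1800 + 2687.6 + 5460 = 10149.1 m
In nmi: 10149.1 / 1852 = 5.48008 nmi

5.48 nmi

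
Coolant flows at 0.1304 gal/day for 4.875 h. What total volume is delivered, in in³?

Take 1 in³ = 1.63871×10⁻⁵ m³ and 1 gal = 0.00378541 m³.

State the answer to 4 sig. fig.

0.1304 gal/day → 5.71317×10⁻⁹ m³/s
4.875 h → 17550 s
V = Q × t = 5.71317×10⁻⁹ × 17550 = 1.00266×10⁻⁴ m³
In in³: 1.00266×10⁻⁴ / 1.63871×10⁻⁵ = 6.11859 in³

6.119 in³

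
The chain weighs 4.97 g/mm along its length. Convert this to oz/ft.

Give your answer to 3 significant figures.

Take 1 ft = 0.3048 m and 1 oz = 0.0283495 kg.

4.97 g/mm × 0.001 kg/g ÷ 0.001 m/mm = 4.97 kg/m
4.97 kg/m ÷ 0.0283495 kg/oz × 0.3048 m/ft = 53.435 oz/ft

53.4 oz/ft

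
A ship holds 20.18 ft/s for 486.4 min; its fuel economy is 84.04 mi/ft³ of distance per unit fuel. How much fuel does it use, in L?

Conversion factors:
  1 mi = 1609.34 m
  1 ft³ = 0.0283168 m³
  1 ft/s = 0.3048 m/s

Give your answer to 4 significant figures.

37.58 L

20.18 ft/s → 6.15086 m/s
486.4 min → 29184 s
d = v × t = 6.15086 × 29184 = 179507 m
84.04 mi/ft³ → 4.77628×10⁶ m/m³
V = d / (distance per unit fuel) = 179507 / 4.77628×10⁶ = 0.037583 m³
In L: 0.037583 / 0.001 = 37.583 L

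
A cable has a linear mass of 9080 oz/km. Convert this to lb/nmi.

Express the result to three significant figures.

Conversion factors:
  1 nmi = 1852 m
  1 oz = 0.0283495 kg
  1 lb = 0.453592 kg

9080 oz/km × 0.0283495 kg/oz ÷ 1000 m/km = 0.257413 kg/m
0.257413 kg/m ÷ 0.453592 kg/lb × 1852 m/nmi = 1051.01 lb/nmi

1050 lb/nmi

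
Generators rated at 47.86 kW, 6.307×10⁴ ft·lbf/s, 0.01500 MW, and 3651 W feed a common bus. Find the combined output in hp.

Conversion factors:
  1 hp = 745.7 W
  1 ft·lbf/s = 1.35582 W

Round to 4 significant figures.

47.86 kW × 1000 → 47860 W
6.307×10⁴ ft·lbf/s × 1.35582 → 85511.6 W
0.01500 MW × 1000000 → 15000 W
3651 W (already W)
Total: 47860 + 85511.6 + 15000 + 3651 = 152023 W
In hp: 152023 / 745.7 = 203.866 hp

203.9 hp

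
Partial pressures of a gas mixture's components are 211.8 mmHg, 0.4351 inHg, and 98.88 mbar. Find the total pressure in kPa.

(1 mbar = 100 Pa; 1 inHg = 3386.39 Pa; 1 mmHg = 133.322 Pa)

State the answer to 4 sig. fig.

211.8 mmHg × 133.322 = 28237.6 Pa
0.4351 inHg × 3386.39 = 1473.42 Pa
98.88 mbar × 100 = 9888 Pa
Total: 28237.6 + 1473.42 + 9888 = 39599 Pa
In kPa: 39599 / 1000 = 39.599 kPa

39.60 kPa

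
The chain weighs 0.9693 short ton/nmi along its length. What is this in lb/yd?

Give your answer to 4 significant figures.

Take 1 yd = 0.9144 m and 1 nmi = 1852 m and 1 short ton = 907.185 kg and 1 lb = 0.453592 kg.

0.9693 short ton/nmi × 907.185 kg/short ton ÷ 1852 m/nmi = 0.474803 kg/m
0.474803 kg/m ÷ 0.453592 kg/lb × 0.9144 m/yd = 0.957159 lb/yd

0.9572 lb/yd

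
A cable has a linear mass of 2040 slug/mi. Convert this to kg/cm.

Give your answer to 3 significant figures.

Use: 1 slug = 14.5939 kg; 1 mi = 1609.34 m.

2040 slug/mi × 14.5939 kg/slug ÷ 1609.34 m/mi = 18.4992 kg/m
18.4992 kg/m × 0.01 m/cm = 0.184992 kg/cm

0.185 kg/cm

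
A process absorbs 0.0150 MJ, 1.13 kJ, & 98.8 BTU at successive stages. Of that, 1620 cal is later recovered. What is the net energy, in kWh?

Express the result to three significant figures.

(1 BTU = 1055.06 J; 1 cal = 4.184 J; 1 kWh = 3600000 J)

0.0150 MJ × 1000000 = 15000 J
1.13 kJ × 1000 = 1130 J
98.8 BTU × 1055.06 = 104240 J
1620 cal × 4.184 = 6778.08 J
Net: 15000 + 1130 + 104240 − 6778.08 = 113592 J
In kWh: 113592 / 3600000 = 0.0315533 kWh

0.0316 kWh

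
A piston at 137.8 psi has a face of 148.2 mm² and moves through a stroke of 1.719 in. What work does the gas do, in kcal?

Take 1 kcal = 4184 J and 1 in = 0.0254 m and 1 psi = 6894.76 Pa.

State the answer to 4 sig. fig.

0.001469 kcal

137.8 psi → 950098 Pa
148.2 mm² → 1.482×10⁻⁴ m²
F = P × A = 950098 × 1.482×10⁻⁴ = 140.805 N
1.719 in → 0.0436626 m
W = F × d = 140.805 × 0.0436626 = 6.14791 J
In kcal: 6.14791 / 4184 = 0.00146939 kcal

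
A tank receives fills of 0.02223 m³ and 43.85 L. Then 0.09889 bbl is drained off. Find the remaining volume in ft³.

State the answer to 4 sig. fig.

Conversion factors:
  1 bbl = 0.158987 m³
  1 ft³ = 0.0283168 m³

1.778 ft³

0.02223 m³ (already m³)
43.85 L × 0.001 = 0.04385 m³
0.09889 bbl × 0.158987 = 0.0157222 m³
Net: 0.02223 + 0.04385 − 0.0157222 = 0.0503578 m³
In ft³: 0.0503578 / 0.0283168 = 1.77837 ft³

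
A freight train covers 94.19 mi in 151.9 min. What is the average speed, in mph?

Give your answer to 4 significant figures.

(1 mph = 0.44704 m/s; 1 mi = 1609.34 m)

37.20 mph

94.19 mi × 1609.34 = 151584 m
151.9 min × 60 = 9114 s
v = d / t = 151584 m / 9114 s = 16.632 m/s
16.632 m/s ÷ (0.44704 m/s/mph) = 37.2047 mph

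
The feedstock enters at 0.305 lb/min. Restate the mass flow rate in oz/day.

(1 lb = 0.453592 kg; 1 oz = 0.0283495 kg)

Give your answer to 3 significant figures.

0.305 lb/min × 0.453592 kg/lb ÷ 60 s/min = 0.00230576 kg/s
0.00230576 kg/s ÷ 0.0283495 kg/oz × 86400 s/day = 7027.2 oz/day

7030 oz/day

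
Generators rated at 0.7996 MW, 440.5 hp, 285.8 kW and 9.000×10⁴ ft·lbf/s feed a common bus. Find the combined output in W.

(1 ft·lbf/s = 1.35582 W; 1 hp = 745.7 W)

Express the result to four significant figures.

1.536×10⁶ W

0.7996 MW × 1000000 = 799600 W
440.5 hp × 745.7 = 328481 W
285.8 kW × 1000 = 285800 W
9.000×10⁴ ft·lbf/s × 1.35582 = 122024 W
Combined: 799600 + 328481 + 285800 + 122024 = 1.5359×10⁶ W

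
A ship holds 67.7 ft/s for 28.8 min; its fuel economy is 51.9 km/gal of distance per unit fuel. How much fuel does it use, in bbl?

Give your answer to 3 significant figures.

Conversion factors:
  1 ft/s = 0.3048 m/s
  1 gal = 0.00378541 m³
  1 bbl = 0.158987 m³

67.7 ft/s → 20.635 m/s
28.8 min → 1728 s
d = v × t = 20.635 × 1728 = 35657.3 m
51.9 km/gal → 1.37105×10⁷ m/m³
V = d / (distance per unit fuel) = 35657.3 / 1.37105×10⁷ = 0.00260073 m³
In bbl: 0.00260073 / 0.158987 = 0.0163581 bbl

0.0164 bbl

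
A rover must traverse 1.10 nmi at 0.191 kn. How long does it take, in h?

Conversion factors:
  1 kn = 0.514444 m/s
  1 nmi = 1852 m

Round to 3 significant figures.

5.76 h

1.10 nmi × 1852 → 2037.2 m
0.191 kn × 0.514444 → 0.0982588 m/s
t = d / v = 2037.2 m / 0.0982588 m/s = 20733 s
20733 s ÷ (3600 s/h) = 5.75917 h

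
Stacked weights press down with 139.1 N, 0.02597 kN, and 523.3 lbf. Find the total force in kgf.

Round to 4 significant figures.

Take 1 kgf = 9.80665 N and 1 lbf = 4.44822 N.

139.1 N (already N)
0.02597 kN × 1000 → 25.97 N
523.3 lbf × 4.44822 → 2327.75 N
Combined: 139.1 + 25.97 + 2327.75 = 2492.82 N
In kgf: 2492.82 / 9.80665 = 254.197 kgf

254.2 kgf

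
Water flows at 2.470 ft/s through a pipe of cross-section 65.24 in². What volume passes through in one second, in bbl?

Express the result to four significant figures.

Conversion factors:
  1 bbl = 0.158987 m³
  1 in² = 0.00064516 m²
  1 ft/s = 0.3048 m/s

0.1993 bbl

2.470 ft/s × 0.3048 → 0.752856 m/s
65.24 in² × 0.00064516 → 0.0420902 m²
V = v × A × t = 0.752856 m/s × 0.0420902 m² × 1 s = 0.0316879 m³
0.0316879 m³ ÷ (0.158987 m³/bbl) = 0.199311 bbl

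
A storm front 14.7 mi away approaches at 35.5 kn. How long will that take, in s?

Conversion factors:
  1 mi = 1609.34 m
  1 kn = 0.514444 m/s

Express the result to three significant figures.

1300 s

14.7 mi × 1609.34 = 23657.3 m
35.5 kn × 0.514444 = 18.2628 m/s
t = d / v = 23657.3 m / 18.2628 m/s = 1295.38 s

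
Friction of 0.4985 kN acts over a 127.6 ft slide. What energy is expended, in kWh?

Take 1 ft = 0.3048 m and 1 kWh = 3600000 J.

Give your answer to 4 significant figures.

0.4985 kN × 1000 = 498.5 N
127.6 ft × 0.3048 = 38.8925 m
W = F × d = 498.5 N × 38.8925 m = 19387.9 J
19387.9 J ÷ (3600000 J/kWh) = 0.00538553 kWh

0.005386 kWh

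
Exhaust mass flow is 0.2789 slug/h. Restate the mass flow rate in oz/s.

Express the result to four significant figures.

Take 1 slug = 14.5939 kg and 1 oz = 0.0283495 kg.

0.03988 oz/s

0.2789 slug/h × 14.5939 kg/slug ÷ 3600 s/h = 0.00113062 kg/s
0.00113062 kg/s ÷ 0.0283495 kg/oz = 0.0398815 oz/s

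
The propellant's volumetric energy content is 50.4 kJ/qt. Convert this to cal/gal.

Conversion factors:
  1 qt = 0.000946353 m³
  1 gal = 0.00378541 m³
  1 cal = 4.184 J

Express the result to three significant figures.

50.4 kJ/qt × 1000 J/kJ ÷ 0.000946353 m³/qt = 5.32571×10⁷ J/m³
5.32571×10⁷ J/m³ ÷ 4.184 J/cal × 0.00378541 m³/gal = 48183.5 cal/gal

4.82×10⁴ cal/gal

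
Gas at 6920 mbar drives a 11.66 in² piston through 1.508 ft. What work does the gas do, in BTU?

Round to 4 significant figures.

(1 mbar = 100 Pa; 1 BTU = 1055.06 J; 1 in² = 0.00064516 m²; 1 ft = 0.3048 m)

2.268 BTU

6920 mbar → 692000 Pa
11.66 in² → 0.00752257 m²
F = P × A = 692000 × 0.00752257 = 5205.62 N
1.508 ft → 0.459638 m
W = F × d = 5205.62 × 0.459638 = 2392.7 J
In BTU: 2392.7 / 1055.06 = 2.26783 BTU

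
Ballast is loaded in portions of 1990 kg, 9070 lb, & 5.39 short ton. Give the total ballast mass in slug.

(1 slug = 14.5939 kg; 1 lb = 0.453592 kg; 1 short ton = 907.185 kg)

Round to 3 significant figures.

753 slug

1990 kg (already kg)
9070 lb × 0.453592 = 4114.08 kg
5.39 short ton × 907.185 = 4889.73 kg
Combined: 1990 + 4114.08 + 4889.73 = 10993.8 kg
In slug: 10993.8 / 14.5939 = 753.315 slug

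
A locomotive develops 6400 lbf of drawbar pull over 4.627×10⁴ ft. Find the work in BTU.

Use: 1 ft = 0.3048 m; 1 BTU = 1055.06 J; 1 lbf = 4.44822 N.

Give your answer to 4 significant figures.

6400 lbf × 4.44822 = 28468.6 N
4.627×10⁴ ft × 0.3048 = 14103.1 m
W = F × d = 28468.6 N × 14103.1 m = 4.01496×10⁸ J
4.01496×10⁸ J ÷ (1055.06 J/BTU) = 380543 BTU

3.805×10⁵ BTU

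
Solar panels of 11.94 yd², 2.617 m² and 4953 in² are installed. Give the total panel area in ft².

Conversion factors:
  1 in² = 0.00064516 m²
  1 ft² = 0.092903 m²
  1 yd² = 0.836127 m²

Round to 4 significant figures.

11.94 yd² × 0.836127 → 9.98336 m²
2.617 m² (already m²)
4953 in² × 0.00064516 → 3.19548 m²
Total: 9.98336 + 2.617 + 3.19548 = 15.7958 m²
In ft²: 15.7958 / 0.092903 = 170.025 ft²

170.0 ft²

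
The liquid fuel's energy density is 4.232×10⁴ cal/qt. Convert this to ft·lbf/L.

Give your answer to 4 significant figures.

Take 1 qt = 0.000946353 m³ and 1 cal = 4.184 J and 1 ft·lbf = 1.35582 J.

4.232×10⁴ cal/qt × 4.184 J/cal ÷ 0.000946353 m³/qt = 1.87104×10⁸ J/m³
1.87104×10⁸ J/m³ ÷ 1.35582 J/ft·lbf × 0.001 m³/L = 138001 ft·lbf/L

1.380×10⁵ ft·lbf/L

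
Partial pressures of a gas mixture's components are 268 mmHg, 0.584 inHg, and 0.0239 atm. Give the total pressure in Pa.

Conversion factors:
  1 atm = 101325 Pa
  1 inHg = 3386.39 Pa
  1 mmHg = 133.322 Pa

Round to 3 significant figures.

268 mmHg × 133.322 = 35730.3 Pa
0.584 inHg × 3386.39 = 1977.65 Pa
0.0239 atm × 101325 = 2421.67 Pa
Total: 35730.3 + 1977.65 + 2421.67 = 40129.6 Pa

4.01×10⁴ Pa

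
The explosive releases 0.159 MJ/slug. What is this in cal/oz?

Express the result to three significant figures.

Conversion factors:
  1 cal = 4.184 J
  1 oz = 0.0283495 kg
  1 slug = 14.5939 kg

73.8 cal/oz

0.159 MJ/slug × 1000000 J/MJ ÷ 14.5939 kg/slug = 10895 J/kg
10895 J/kg ÷ 4.184 J/cal × 0.0283495 kg/oz = 73.8212 cal/oz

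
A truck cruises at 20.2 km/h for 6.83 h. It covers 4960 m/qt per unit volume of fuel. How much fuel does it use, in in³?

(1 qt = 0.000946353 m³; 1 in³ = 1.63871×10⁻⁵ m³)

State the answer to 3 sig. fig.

20.2 km/h → 5.61111 m/s
6.83 h → 24588 s
d = v × t = 5.61111 × 24588 = 137966 m
4960 m/qt → 5.24117×10⁶ m/m³
V = d / (distance per unit fuel) = 137966 / 5.24117×10⁶ = 0.0263235 m³
In in³: 0.0263235 / 1.63871×10⁻⁵ = 1606.35 in³

1610 in³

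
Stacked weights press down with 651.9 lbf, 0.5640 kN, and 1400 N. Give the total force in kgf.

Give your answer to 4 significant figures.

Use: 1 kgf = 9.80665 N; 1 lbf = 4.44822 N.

496.0 kgf

651.9 lbf × 4.44822 → 2899.79 N
0.5640 kN × 1000 → 564 N
1400 N (already N)
Total: 2899.79 + 564 + 1400 = 4863.79 N
In kgf: 4863.79 / 9.80665 = 495.969 kgf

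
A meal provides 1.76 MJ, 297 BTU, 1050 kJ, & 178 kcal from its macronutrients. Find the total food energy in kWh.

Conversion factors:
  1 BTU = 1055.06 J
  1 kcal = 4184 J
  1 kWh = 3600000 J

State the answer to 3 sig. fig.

1.07 kWh

1.76 MJ × 1000000 = 1.76×10⁶ J
297 BTU × 1055.06 = 313353 J
1050 kJ × 1000 = 1.05×10⁶ J
178 kcal × 4184 = 744752 J
Total: 1.76×10⁶ + 313353 + 1.05×10⁶ + 744752 = 3.8681×10⁶ J
In kWh: 3.8681×10⁶ / 3600000 = 1.07447 kWh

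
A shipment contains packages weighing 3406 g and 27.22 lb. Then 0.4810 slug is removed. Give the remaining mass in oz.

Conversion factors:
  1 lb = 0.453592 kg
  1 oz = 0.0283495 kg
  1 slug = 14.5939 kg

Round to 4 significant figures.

308.1 oz

3406 g × 0.001 = 3.406 kg
27.22 lb × 0.453592 = 12.3468 kg
0.4810 slug × 14.5939 = 7.01967 kg
Result: 3.406 + 12.3468 − 7.01967 = 8.73313 kg
In oz: 8.73313 / 0.0283495 = 308.052 oz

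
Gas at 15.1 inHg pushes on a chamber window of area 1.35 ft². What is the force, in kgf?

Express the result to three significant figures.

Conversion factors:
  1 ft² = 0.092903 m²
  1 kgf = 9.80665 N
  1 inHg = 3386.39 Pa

15.1 inHg × 3386.39 = 51134.5 Pa
1.35 ft² × 0.092903 = 0.125419 m²
F = P × A = 51134.5 Pa × 0.125419 m² = 6413.24 N
6413.24 N ÷ (9.80665 N/kgf) = 653.968 kgf

654 kgf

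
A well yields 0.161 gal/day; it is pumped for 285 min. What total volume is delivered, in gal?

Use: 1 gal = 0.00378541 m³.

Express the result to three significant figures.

0.0319 gal

0.161 gal/day → 7.05383×10⁻⁹ m³/s
285 min → 17100 s
V = Q × t = 7.05383×10⁻⁹ × 17100 = 1.2062×10⁻⁴ m³
In gal: 1.2062×10⁻⁴ / 0.00378541 = 0.0318644 gal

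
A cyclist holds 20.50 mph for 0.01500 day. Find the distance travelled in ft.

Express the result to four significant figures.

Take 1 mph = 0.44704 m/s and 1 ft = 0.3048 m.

3.897×10⁴ ft

20.50 mph × 0.44704 → 9.16432 m/s
0.01500 day × 86400 → 1296 s
d = v × t = 9.16432 m/s × 1296 s = 11877 m
11877 m ÷ (0.3048 m/ft) = 38966.5 ft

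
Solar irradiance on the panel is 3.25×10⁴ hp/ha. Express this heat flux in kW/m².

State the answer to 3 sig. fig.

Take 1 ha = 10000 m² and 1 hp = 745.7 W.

2.42 kW/m²

3.25×10⁴ hp/ha × 745.7 W/hp ÷ 10000 m²/ha = 2423.52 W/m²
2423.52 W/m² ÷ 1000 W/kW = 2.42352 kW/m²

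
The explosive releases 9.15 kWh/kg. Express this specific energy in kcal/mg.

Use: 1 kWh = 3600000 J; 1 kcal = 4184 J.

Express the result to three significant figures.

0.00787 kcal/mg

9.15 kWh/kg × 3600000 J/kWh = 3.294×10⁷ J/kg
3.294×10⁷ J/kg ÷ 4184 J/kcal × 10⁻⁶ kg/mg = 0.00787285 kcal/mg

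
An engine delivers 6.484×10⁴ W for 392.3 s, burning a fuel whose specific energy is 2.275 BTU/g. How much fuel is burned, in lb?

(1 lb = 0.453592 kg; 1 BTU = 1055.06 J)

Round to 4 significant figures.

E = P × t = 64840 × 392.3 = 2.54367×10⁷ J
2.275 BTU/g → 2.40026×10⁶ J/kg
m = E / e_s = 2.54367×10⁷ / 2.40026×10⁶ = 10.5975 kg
In lb: 10.5975 / 0.453592 = 23.3635 lb

23.36 lb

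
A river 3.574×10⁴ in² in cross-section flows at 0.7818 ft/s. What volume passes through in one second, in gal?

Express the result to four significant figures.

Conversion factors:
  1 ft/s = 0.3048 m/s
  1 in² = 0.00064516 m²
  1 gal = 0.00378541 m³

1452 gal

0.7818 ft/s × 0.3048 → 0.238293 m/s
3.574×10⁴ in² × 0.00064516 → 23.058 m²
V = v × A × t = 0.238293 m/s × 23.058 m² × 1 s = 5.49456 m³
5.49456 m³ ÷ (0.00378541 m³/gal) = 1451.51 gal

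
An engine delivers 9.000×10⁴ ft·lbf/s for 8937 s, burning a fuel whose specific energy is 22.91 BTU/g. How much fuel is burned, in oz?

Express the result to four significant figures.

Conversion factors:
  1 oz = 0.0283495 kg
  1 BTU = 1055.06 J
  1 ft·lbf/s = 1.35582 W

1591 oz

9.000×10⁴ ft·lbf/s → 122024 W
E = P × t = 122024 × 8937 = 1.09053×10⁹ J
22.91 BTU/g → 2.41714×10⁷ J/kg
m = E / e_s = 1.09053×10⁹ / 2.41714×10⁷ = 45.1165 kg
In oz: 45.1165 / 0.0283495 = 1591.44 oz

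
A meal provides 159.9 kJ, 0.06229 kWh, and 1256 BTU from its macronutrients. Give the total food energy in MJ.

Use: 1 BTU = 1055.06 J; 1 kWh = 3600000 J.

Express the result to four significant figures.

1.709 MJ

159.9 kJ × 1000 = 159900 J
0.06229 kWh × 3600000 = 224244 J
1256 BTU × 1055.06 = 1.32516×10⁶ J
Combined: 159900 + 224244 + 1.32516×10⁶ = 1.7093×10⁶ J
In MJ: 1.7093×10⁶ / 1000000 = 1.7093 MJ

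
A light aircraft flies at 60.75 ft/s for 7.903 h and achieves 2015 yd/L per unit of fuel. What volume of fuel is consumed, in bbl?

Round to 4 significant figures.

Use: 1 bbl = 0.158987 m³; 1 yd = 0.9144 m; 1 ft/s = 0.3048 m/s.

1.798 bbl

60.75 ft/s → 18.5166 m/s
7.903 h → 28450.8 s
d = v × t = 18.5166 × 28450.8 = 526812 m
2015 yd/L → 1.84252×10⁶ m/m³
V = d / (distance per unit fuel) = 526812 / 1.84252×10⁶ = 0.285919 m³
In bbl: 0.285919 / 0.158987 = 1.79838 bbl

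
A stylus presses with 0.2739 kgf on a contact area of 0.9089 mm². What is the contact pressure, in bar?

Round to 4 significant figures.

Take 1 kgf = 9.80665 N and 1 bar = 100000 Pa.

29.55 bar

0.2739 kgf × 9.80665 = 2.68604 N
0.9089 mm² × 10⁻⁶ = 9.089×10⁻⁷ m²
P = F / A = 2.68604 N / 9.089×10⁻⁷ m² = 2.95526×10⁶ Pa
2.95526×10⁶ Pa ÷ (100000 Pa/bar) = 29.5526 bar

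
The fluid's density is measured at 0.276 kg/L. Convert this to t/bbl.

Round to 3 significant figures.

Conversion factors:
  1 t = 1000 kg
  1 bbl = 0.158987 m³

0.276 kg/L ÷ 0.001 m³/L = 276 kg/m³
276 kg/m³ ÷ 1000 kg/t × 0.158987 m³/bbl = 0.0438804 t/bbl

0.0439 t/bbl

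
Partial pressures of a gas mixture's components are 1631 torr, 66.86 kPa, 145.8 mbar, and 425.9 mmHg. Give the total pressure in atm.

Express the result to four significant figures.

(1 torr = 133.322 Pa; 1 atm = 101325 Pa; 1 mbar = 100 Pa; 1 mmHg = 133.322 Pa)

1631 torr × 133.322 = 217448 Pa
66.86 kPa × 1000 = 66860 Pa
145.8 mbar × 100 = 14580 Pa
425.9 mmHg × 133.322 = 56781.8 Pa
Sum: 217448 + 66860 + 14580 + 56781.8 = 355670 Pa
In atm: 355670 / 101325 = 3.51019 atm

3.510 atm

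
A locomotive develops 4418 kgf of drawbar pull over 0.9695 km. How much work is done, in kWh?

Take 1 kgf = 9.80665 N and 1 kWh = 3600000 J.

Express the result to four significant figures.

11.67 kWh

4418 kgf × 9.80665 = 43325.8 N
0.9695 km × 1000 = 969.5 m
W = F × d = 43325.8 N × 969.5 m = 4.20044×10⁷ J
4.20044×10⁷ J ÷ (3600000 J/kWh) = 11.6679 kWh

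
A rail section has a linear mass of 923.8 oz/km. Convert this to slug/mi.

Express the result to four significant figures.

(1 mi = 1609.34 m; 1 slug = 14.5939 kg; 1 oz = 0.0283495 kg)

923.8 oz/km × 0.0283495 kg/oz ÷ 1000 m/km = 0.0261893 kg/m
0.0261893 kg/m ÷ 14.5939 kg/slug × 1609.34 m/mi = 2.88802 slug/mi

2.888 slug/mi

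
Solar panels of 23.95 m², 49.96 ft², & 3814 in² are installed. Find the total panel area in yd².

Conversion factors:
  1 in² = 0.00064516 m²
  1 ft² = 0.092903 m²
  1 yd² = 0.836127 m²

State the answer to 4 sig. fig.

23.95 m² (already m²)
49.96 ft² × 0.092903 = 4.64143 m²
3814 in² × 0.00064516 = 2.46064 m²
Total: 23.95 + 4.64143 + 2.46064 = 31.0521 m²
In yd²: 31.0521 / 0.836127 = 37.138 yd²

37.14 yd²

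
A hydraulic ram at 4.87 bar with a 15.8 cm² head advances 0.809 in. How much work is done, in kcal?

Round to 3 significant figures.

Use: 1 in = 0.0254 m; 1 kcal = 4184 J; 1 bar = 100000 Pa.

0.00378 kcal

4.87 bar → 487000 Pa
15.8 cm² → 0.00158 m²
F = P × A = 487000 × 0.00158 = 769.46 N
0.809 in → 0.0205486 m
W = F × d = 769.46 × 0.0205486 = 15.8113 J
In kcal: 15.8113 / 4184 = 0.00377899 kcal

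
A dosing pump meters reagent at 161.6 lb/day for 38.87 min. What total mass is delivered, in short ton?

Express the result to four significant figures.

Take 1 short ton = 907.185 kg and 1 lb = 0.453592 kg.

161.6 lb/day → 8.48385×10⁻⁴ kg/s
38.87 min → 2332.2 s
m = ṁ × t = 8.48385×10⁻⁴ × 2332.2 = 1.9786 kg
In short ton: 1.9786 / 907.185 = 0.00218103 short ton

0.002181 short ton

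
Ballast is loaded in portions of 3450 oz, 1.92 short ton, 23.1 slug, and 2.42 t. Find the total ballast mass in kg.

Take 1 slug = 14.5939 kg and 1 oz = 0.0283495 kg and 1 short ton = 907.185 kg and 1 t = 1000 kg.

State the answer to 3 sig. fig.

4600 kg

3450 oz × 0.0283495 = 97.8058 kg
1.92 short ton × 907.185 = 1741.8 kg
23.1 slug × 14.5939 = 337.119 kg
2.42 t × 1000 = 2420 kg
Combined: 97.8058 + 1741.8 + 337.119 + 2420 = 4596.72 kg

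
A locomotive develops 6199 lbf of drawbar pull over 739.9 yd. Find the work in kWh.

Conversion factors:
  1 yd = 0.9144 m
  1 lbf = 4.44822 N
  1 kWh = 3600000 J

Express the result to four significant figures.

6199 lbf × 4.44822 → 27574.5 N
739.9 yd × 0.9144 → 676.565 m
W = F × d = 27574.5 N × 676.565 m = 1.86559×10⁷ J
1.86559×10⁷ J ÷ (3600000 J/kWh) = 5.18219 kWh

5.182 kWh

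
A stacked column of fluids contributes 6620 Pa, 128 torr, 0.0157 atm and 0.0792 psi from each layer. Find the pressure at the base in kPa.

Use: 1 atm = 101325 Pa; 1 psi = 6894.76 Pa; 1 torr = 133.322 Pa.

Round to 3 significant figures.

6620 Pa (already Pa)
128 torr × 133.322 → 17065.2 Pa
0.0157 atm × 101325 → 1590.8 Pa
0.0792 psi × 6894.76 → 546.065 Pa
Sum: 6620 + 17065.2 + 1590.8 + 546.065 = 25822.1 Pa
In kPa: 25822.1 / 1000 = 25.8221 kPa

25.8 kPa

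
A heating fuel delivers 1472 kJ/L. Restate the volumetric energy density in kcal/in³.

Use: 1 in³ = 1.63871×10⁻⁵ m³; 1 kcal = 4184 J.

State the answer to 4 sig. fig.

1472 kJ/L × 1000 J/kJ ÷ 0.001 m³/L = 1.472×10⁹ J/m³
1.472×10⁹ J/m³ ÷ 4184 J/kcal × 1.63871×10⁻⁵ m³/in³ = 5.76525 kcal/in³

5.765 kcal/in³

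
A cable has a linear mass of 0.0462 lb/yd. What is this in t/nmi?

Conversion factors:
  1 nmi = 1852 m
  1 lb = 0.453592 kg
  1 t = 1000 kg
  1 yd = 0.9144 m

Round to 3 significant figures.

0.0462 lb/yd × 0.453592 kg/lb ÷ 0.9144 m/yd = 0.0229177 kg/m
0.0229177 kg/m ÷ 1000 kg/t × 1852 m/nmi = 0.0424436 t/nmi

0.0424 t/nmi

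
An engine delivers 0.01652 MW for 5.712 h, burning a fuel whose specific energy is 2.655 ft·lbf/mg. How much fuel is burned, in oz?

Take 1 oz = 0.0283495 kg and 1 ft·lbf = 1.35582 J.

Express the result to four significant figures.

3329 oz

0.01652 MW → 16520 W
5.712 h → 20563.2 s
E = P × t = 16520 × 20563.2 = 3.39704×10⁸ J
2.655 ft·lbf/mg → 3.5997×10⁶ J/kg
m = E / e_s = 3.39704×10⁸ / 3.5997×10⁶ = 94.3701 kg
In oz: 94.3701 / 0.0283495 = 3328.81 oz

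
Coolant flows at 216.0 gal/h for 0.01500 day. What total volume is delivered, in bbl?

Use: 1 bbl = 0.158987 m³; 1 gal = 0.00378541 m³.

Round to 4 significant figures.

216.0 gal/h → 2.27125×10⁻⁴ m³/s
0.01500 day → 1296 s
V = Q × t = 2.27125×10⁻⁴ × 1296 = 0.294354 m³
In bbl: 0.294354 / 0.158987 = 1.85143 bbl

1.851 bbl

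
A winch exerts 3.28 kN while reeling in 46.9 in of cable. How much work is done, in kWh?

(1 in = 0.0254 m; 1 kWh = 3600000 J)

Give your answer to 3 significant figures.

0.00109 kWh

3.28 kN × 1000 → 3280 N
46.9 in × 0.0254 → 1.19126 m
W = F × d = 3280 N × 1.19126 m = 3907.33 J
3907.33 J ÷ (3600000 J/kWh) = 0.00108537 kWh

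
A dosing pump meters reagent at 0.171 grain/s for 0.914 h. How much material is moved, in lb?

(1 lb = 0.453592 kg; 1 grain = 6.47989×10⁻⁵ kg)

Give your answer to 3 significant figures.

0.0804 lb

0.171 grain/s → 1.10806×10⁻⁵ kg/s
0.914 h → 3290.4 s
m = ṁ × t = 1.10806×10⁻⁵ × 3290.4 = 0.0364596 kg
In lb: 0.0364596 / 0.453592 = 0.0803797 lb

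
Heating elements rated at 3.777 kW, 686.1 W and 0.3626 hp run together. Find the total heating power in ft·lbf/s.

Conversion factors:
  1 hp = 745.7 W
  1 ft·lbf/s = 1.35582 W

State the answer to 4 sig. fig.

3491 ft·lbf/s

3.777 kW × 1000 → 3777 W
686.1 W (already W)
0.3626 hp × 745.7 → 270.391 W
Combined: 3777 + 686.1 + 270.391 = 4733.49 W
In ft·lbf/s: 4733.49 / 1.35582 = 3491.24 ft·lbf/s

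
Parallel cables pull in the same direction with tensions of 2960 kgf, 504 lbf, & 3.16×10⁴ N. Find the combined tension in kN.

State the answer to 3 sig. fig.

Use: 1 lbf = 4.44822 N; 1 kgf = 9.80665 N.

2960 kgf × 9.80665 → 29027.7 N
504 lbf × 4.44822 → 2241.9 N
3.16×10⁴ N (already N)
Total: 29027.7 + 2241.9 + 31600 = 62869.6 N
In kN: 62869.6 / 1000 = 62.8696 kN

62.9 kN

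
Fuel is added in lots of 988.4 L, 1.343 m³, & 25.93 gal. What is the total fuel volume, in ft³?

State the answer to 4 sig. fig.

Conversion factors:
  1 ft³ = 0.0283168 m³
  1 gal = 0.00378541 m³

85.80 ft³

988.4 L × 0.001 = 0.9884 m³
1.343 m³ (already m³)
25.93 gal × 0.00378541 = 0.0981557 m³
Sum: 0.9884 + 1.343 + 0.0981557 = 2.42956 m³
In ft³: 2.42956 / 0.0283168 = 85.7992 ft³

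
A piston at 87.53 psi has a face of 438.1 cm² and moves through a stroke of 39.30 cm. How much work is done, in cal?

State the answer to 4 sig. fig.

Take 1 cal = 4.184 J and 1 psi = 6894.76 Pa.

2483 cal

87.53 psi → 603498 Pa
438.1 cm² → 0.04381 m²
F = P × A = 603498 × 0.04381 = 26439.2 N
39.30 cm → 0.393 m
W = F × d = 26439.2 × 0.393 = 10390.6 J
In cal: 10390.6 / 4.184 = 2483.41 cal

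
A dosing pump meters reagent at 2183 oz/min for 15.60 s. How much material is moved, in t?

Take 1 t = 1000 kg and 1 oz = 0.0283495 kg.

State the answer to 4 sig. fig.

0.01609 t

2183 oz/min → 1.03145 kg/s
m = ṁ × t = 1.03145 × 15.6 = 16.0906 kg
In t: 16.0906 / 1000 = 0.0160906 t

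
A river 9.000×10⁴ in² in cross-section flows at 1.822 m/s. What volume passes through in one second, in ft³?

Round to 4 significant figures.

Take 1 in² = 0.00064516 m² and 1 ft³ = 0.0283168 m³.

3736 ft³

9.000×10⁴ in² × 0.00064516 = 58.0644 m²
V = v × A × t = 1.822 m/s × 58.0644 m² × 1 s = 105.793 m³
105.793 m³ ÷ (0.0283168 m³/ft³) = 3736.05 ft³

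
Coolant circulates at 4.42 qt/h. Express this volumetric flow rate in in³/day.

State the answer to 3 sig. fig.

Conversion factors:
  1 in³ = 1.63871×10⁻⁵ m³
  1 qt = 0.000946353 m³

6130 in³/day

4.42 qt/h × 0.000946353 m³/qt ÷ 3600 s/h = 1.16191×10⁻⁶ m³/s
1.16191×10⁻⁶ m³/s ÷ 1.63871×10⁻⁵ m³/in³ × 86400 s/day = 6126.1 in³/day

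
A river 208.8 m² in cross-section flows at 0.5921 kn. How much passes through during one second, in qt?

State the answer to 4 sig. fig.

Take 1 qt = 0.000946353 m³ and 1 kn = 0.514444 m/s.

6.721×10⁴ qt

0.5921 kn × 0.514444 = 0.304602 m/s
V = v × A × t = 0.304602 m/s × 208.8 m² × 1 s = 63.6009 m³
63.6009 m³ ÷ (0.000946353 m³/qt) = 67206.3 qt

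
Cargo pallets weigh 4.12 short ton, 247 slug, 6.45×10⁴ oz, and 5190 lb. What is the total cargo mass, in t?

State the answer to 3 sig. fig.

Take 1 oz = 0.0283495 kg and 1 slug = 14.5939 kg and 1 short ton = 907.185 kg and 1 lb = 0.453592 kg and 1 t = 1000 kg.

4.12 short ton × 907.185 → 3737.6 kg
247 slug × 14.5939 → 3604.69 kg
6.45×10⁴ oz × 0.0283495 → 1828.54 kg
5190 lb × 0.453592 → 2354.14 kg
Sum: 3737.6 + 3604.69 + 1828.54 + 2354.14 = 11525 kg
In t: 11525 / 1000 = 11.525 t

11.5 t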